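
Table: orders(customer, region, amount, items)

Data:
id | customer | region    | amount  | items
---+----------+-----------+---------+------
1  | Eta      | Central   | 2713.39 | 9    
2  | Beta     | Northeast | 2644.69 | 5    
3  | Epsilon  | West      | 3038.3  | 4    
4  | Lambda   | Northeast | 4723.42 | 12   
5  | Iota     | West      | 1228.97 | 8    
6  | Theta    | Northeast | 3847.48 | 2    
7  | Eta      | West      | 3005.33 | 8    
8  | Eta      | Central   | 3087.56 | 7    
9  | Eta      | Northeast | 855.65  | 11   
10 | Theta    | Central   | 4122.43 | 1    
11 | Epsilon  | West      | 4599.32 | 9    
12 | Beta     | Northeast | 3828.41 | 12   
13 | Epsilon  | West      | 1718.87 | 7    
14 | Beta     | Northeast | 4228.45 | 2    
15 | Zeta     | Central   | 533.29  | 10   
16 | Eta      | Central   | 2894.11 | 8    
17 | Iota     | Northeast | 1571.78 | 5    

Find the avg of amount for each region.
SELECT region, AVG(amount) as result
FROM orders
GROUP BY region

Result:
  Central: 2670.16
  Northeast: 3099.98
  West: 2718.16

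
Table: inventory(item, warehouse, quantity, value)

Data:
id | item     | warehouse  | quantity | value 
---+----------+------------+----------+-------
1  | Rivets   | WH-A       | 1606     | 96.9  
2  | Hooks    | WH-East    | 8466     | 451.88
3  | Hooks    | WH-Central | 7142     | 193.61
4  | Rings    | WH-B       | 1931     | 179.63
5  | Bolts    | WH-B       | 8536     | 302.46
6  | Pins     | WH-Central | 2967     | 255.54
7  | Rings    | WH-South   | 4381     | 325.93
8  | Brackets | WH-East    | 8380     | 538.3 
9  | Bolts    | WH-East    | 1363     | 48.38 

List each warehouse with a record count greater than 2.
SELECT warehouse, COUNT(*) as cnt
FROM inventory
GROUP BY warehouse
HAVING COUNT(*) > 2

Result:
  WH-East: 3

Note: HAVING filters groups after aggregation, WHERE filters rows before.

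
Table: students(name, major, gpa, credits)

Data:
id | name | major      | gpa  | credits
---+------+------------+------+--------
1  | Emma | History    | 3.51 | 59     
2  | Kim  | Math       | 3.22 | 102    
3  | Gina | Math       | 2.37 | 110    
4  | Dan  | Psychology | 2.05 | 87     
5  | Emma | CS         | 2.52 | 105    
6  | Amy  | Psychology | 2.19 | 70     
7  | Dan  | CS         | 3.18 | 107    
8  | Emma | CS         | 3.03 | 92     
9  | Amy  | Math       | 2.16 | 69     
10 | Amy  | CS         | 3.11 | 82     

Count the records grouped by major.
SELECT major, COUNT(*) as count
FROM students
GROUP BY major

Result:
  CS: 4
  History: 1
  Math: 3
  Psychology: 2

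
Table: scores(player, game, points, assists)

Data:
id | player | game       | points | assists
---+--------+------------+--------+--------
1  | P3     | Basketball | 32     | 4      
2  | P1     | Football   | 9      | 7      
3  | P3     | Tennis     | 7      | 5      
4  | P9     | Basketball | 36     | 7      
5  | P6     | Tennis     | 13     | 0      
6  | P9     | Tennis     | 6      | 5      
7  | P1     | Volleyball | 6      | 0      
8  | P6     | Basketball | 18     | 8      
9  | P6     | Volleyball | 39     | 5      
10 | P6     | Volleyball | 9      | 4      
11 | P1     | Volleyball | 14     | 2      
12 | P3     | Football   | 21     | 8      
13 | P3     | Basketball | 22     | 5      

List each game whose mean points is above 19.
SELECT game, AVG(points)
FROM scores
GROUP BY game
HAVING AVG(points) > 19

Result:
  Basketball: avg=27.00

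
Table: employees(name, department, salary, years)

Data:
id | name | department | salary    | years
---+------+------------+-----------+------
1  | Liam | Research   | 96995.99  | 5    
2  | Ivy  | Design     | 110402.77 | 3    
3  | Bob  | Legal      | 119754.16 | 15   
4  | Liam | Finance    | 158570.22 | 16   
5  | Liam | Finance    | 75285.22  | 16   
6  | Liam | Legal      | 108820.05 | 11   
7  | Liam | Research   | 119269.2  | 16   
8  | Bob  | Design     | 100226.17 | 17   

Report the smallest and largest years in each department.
SELECT department, MIN(years), MAX(years)
FROM employees
GROUP BY department

Result:
  Design: min=3, max=17
  Finance: min=16, max=16
  Legal: min=11, max=15
  Research: min=5, max=16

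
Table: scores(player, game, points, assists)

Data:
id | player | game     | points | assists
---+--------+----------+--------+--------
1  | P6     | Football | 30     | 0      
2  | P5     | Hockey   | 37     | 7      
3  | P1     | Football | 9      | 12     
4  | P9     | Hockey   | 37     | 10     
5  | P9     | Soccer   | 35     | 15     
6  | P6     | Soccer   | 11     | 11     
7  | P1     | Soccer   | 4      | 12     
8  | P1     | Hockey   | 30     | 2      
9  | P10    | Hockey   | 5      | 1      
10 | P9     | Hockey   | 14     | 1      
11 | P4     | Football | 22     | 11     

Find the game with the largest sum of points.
SELECT game, SUM(points) as val
FROM scores
GROUP BY game
ORDER BY val DESC
LIMIT 1

Result: Hockey with sum(points) = 123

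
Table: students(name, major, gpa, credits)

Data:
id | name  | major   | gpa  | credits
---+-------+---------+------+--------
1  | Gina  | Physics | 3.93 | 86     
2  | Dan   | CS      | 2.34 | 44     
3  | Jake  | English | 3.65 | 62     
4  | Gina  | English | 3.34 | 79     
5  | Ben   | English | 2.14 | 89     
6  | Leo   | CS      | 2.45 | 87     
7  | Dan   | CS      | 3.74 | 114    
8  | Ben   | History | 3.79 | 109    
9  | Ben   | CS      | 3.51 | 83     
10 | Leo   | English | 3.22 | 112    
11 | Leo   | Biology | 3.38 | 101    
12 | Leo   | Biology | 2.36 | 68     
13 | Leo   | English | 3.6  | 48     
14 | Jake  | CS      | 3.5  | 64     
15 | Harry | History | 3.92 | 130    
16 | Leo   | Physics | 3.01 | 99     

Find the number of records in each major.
SELECT major, COUNT(*) as count
FROM students
GROUP BY major

Result:
  Biology: 2
  CS: 5
  English: 5
  History: 2
  Physics: 2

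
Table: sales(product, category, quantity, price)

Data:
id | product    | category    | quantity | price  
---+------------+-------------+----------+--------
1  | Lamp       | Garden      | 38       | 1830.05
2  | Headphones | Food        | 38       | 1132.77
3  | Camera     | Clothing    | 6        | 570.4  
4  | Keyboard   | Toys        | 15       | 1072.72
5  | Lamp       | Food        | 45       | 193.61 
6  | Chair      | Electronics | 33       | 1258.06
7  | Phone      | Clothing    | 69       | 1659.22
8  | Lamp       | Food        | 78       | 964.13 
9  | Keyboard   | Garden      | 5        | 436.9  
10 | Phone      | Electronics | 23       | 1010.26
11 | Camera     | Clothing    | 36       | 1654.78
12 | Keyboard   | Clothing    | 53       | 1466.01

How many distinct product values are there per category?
SELECT category, COUNT(DISTINCT product)
FROM sales
GROUP BY category

Result:
  Clothing: 3 distinct
  Electronics: 2 distinct
  Food: 2 distinct
  Garden: 2 distinct
  Toys: 1 distinct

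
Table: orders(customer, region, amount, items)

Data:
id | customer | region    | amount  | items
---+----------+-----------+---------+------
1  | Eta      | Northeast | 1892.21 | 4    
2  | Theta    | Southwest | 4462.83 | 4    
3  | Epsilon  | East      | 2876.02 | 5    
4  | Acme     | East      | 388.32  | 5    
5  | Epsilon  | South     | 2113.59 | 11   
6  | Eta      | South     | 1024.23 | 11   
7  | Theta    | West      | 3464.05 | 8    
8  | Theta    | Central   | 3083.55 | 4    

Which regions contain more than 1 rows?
SELECT region, COUNT(*) as cnt
FROM orders
GROUP BY region
HAVING COUNT(*) > 1

Result:
  East: 2
  South: 2

Note: HAVING filters groups after aggregation, WHERE filters rows before.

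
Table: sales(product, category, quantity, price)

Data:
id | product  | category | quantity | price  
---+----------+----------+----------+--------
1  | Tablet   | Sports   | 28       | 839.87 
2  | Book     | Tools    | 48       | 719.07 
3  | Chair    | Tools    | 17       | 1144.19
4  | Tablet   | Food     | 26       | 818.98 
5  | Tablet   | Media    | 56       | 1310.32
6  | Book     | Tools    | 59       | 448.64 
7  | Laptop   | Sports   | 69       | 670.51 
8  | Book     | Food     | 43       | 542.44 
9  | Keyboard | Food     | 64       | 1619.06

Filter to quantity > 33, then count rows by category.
SELECT category, COUNT(*)
FROM sales
WHERE quantity > 33
GROUP BY category

Note: WHERE filters rows before grouping.

Result:
  Food: 2
  Media: 1
  Sports: 1
  Tools: 2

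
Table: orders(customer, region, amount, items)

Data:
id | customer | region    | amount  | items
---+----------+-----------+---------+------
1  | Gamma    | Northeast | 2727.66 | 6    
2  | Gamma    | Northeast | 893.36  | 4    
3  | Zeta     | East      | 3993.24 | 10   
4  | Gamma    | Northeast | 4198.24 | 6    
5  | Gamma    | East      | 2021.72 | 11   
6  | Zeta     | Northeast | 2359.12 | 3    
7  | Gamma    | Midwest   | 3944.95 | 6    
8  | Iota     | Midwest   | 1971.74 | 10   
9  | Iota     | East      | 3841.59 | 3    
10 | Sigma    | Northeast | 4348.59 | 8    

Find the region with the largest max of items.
SELECT region, MAX(items) as val
FROM orders
GROUP BY region
ORDER BY val DESC
LIMIT 1

Result: East with max(items) = 11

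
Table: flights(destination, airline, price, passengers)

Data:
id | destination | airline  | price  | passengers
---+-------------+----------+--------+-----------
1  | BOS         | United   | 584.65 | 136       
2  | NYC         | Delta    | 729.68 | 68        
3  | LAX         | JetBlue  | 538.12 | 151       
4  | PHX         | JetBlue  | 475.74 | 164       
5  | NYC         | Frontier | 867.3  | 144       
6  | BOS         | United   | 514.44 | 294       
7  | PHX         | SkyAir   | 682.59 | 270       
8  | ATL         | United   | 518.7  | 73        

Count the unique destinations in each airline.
SELECT airline, COUNT(DISTINCT destination)
FROM flights
GROUP BY airline

Result:
  Delta: 1 distinct
  Frontier: 1 distinct
  JetBlue: 2 distinct
  SkyAir: 1 distinct
  United: 2 distinct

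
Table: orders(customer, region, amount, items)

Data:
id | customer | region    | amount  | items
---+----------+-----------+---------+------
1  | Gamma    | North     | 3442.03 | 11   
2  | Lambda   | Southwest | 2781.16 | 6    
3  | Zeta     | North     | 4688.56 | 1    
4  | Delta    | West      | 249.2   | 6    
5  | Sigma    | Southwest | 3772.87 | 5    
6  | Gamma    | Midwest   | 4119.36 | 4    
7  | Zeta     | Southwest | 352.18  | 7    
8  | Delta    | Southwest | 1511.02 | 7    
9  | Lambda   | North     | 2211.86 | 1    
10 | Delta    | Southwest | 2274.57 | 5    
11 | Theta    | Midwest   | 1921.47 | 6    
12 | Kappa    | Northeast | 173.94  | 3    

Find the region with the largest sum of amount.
SELECT region, SUM(amount) as val
FROM orders
GROUP BY region
ORDER BY val DESC
LIMIT 1

Result: Southwest with sum(amount) = 10691.80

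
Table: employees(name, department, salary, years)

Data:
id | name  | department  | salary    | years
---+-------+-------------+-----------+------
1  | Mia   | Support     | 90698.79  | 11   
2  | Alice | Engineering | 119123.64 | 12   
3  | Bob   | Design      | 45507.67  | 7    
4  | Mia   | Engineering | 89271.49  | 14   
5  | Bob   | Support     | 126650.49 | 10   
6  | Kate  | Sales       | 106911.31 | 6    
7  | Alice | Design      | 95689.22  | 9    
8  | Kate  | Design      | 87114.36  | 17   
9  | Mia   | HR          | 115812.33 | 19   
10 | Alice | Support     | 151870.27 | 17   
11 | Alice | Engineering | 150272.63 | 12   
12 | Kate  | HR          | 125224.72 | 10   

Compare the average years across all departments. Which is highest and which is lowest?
SELECT department, AVG(years)
FROM employees
GROUP BY department
ORDER BY AVG(years)

All groups:
  Sales: 6.00
  Design: 11.00
  Engineering: 12.67
  Support: 12.67
  HR: 14.50

Highest: HR (14.50)
Lowest: Sales (6.00)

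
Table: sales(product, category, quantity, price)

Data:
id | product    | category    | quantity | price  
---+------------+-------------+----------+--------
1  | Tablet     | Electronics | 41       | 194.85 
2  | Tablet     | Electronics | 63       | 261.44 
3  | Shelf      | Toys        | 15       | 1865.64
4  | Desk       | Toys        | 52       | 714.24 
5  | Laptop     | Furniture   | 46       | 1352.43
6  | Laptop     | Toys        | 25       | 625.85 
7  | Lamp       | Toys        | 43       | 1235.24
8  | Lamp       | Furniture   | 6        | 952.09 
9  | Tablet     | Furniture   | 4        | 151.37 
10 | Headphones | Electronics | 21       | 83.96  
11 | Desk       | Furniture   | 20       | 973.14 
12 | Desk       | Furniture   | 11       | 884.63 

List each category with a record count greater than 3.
SELECT category, COUNT(*) as cnt
FROM sales
GROUP BY category
HAVING COUNT(*) > 3

Result:
  Furniture: 5
  Toys: 4

Note: HAVING filters groups after aggregation, WHERE filters rows before.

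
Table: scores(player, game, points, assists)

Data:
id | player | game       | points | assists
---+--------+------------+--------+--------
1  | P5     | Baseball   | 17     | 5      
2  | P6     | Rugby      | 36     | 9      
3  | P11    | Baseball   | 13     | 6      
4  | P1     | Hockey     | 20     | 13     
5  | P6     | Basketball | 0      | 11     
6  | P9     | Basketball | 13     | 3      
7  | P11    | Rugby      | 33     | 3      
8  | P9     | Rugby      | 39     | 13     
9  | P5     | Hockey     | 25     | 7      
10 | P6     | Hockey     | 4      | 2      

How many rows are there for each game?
SELECT game, COUNT(*) as count
FROM scores
GROUP BY game

Result:
  Baseball: 2
  Basketball: 2
  Hockey: 3
  Rugby: 3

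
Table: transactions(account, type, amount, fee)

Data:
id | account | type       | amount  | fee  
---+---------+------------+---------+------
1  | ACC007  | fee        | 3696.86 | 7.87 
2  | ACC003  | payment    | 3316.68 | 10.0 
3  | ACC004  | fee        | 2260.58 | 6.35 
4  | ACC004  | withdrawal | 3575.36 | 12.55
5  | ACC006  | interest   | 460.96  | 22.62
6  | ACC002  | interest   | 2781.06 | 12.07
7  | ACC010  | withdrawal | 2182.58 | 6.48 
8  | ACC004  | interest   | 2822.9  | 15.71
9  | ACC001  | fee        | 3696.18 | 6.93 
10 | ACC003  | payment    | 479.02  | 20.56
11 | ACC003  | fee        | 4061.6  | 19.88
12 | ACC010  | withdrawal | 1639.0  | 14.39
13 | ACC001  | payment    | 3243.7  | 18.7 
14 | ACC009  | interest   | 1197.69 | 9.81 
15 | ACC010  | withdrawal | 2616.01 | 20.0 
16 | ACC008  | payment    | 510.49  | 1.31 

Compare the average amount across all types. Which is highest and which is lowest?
SELECT type, AVG(amount)
FROM transactions
GROUP BY type
ORDER BY AVG(amount)

All groups:
  interest: 1815.65
  payment: 1887.47
  withdrawal: 2503.24
  fee: 3428.81

Highest: fee (3428.81)
Lowest: interest (1815.65)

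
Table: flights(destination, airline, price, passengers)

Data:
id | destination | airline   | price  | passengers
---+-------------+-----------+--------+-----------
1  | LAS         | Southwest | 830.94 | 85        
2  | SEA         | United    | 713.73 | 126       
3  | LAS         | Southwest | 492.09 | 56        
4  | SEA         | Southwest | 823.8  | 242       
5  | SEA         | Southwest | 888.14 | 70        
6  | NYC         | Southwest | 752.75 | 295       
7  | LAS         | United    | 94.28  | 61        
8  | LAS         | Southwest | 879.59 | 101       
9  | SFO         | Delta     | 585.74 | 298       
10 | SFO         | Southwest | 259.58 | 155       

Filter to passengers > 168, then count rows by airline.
SELECT airline, COUNT(*)
FROM flights
WHERE passengers > 168
GROUP BY airline

Note: WHERE filters rows before grouping.

Result:
  Delta: 1
  Southwest: 2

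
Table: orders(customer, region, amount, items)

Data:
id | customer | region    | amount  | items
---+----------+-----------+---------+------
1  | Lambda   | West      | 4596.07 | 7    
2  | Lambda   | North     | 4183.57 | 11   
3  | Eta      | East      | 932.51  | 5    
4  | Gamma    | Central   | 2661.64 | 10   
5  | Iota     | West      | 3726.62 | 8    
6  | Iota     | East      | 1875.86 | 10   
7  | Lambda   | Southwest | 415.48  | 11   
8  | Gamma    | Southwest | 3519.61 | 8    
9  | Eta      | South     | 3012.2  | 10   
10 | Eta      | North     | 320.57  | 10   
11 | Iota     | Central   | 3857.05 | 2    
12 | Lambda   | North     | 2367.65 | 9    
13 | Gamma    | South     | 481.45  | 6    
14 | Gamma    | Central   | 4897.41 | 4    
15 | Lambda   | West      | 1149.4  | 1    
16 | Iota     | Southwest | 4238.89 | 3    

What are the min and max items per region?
SELECT region, MIN(items), MAX(items)
FROM orders
GROUP BY region

Result:
  Central: min=2, max=10
  East: min=5, max=10
  North: min=9, max=11
  South: min=6, max=10
  Southwest: min=3, max=11
  West: min=1, max=8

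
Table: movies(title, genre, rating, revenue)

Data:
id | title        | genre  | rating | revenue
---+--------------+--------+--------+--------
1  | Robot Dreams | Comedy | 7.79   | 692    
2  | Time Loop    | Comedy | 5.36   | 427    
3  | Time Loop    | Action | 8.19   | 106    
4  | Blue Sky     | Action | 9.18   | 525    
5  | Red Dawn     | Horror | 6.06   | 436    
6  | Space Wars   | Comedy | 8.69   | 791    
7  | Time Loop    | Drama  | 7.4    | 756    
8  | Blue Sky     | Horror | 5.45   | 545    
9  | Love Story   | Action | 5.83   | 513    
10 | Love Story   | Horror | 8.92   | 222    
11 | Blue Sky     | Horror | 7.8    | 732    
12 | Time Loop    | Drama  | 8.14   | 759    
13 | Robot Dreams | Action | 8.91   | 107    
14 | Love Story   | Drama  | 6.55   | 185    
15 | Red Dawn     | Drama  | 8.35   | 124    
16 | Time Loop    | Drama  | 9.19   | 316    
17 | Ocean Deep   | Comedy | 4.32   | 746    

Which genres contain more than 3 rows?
SELECT genre, COUNT(*) as cnt
FROM movies
GROUP BY genre
HAVING COUNT(*) > 3

Result:
  Action: 4
  Comedy: 4
  Drama: 5
  Horror: 4

Note: HAVING filters groups after aggregation, WHERE filters rows before.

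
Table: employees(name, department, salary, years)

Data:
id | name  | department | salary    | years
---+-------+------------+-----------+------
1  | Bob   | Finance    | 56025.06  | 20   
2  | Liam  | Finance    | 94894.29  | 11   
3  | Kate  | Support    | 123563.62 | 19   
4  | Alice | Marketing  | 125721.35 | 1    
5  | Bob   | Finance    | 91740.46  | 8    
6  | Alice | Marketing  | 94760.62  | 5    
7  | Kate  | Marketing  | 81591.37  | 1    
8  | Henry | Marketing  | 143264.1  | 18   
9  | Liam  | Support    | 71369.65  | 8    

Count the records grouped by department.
SELECT department, COUNT(*) as count
FROM employees
GROUP BY department

Result:
  Finance: 3
  Marketing: 4
  Support: 2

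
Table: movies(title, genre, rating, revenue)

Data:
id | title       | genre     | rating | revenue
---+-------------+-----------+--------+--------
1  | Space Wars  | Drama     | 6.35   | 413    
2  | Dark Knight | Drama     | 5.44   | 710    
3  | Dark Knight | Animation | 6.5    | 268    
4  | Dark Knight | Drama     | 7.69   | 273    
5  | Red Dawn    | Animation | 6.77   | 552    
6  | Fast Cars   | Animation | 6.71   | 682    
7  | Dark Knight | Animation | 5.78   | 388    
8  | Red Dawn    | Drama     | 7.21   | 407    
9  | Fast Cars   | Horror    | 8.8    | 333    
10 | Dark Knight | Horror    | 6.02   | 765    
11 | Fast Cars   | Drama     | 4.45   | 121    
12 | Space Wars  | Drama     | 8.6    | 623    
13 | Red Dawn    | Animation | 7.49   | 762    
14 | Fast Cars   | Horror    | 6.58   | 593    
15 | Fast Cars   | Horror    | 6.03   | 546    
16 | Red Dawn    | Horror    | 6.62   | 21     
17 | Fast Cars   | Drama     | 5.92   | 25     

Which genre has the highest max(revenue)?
SELECT genre, MAX(revenue) as val
FROM movies
GROUP BY genre
ORDER BY val DESC
LIMIT 1

Result: Horror with max(revenue) = 765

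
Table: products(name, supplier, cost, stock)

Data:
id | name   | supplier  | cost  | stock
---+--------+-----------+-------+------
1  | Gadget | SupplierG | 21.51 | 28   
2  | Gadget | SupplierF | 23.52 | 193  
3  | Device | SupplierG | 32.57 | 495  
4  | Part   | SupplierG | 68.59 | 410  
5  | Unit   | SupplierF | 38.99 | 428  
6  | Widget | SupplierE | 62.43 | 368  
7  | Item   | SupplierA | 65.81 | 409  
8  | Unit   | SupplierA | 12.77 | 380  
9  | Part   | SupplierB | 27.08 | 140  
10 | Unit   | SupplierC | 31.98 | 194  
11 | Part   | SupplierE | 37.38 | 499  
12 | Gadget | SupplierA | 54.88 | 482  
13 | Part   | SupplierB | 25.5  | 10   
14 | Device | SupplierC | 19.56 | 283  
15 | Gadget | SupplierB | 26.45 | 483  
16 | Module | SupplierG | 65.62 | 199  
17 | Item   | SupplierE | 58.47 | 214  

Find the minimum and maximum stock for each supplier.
SELECT supplier, MIN(stock), MAX(stock)
FROM products
GROUP BY supplier

Result:
  SupplierA: min=380, max=482
  SupplierB: min=10, max=483
  SupplierC: min=194, max=283
  SupplierE: min=214, max=499
  SupplierF: min=193, max=428
  SupplierG: min=28, max=495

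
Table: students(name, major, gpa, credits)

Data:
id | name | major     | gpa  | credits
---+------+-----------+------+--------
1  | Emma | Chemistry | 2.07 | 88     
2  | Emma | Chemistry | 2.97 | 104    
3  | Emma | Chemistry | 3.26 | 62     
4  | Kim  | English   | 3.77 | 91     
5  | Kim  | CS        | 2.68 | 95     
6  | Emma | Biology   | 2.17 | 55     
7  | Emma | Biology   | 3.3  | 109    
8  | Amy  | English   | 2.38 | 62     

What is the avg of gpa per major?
SELECT major, AVG(gpa) as result
FROM students
GROUP BY major

Result:
  Biology: 2.74
  CS: 2.68
  Chemistry: 2.77
  English: 3.08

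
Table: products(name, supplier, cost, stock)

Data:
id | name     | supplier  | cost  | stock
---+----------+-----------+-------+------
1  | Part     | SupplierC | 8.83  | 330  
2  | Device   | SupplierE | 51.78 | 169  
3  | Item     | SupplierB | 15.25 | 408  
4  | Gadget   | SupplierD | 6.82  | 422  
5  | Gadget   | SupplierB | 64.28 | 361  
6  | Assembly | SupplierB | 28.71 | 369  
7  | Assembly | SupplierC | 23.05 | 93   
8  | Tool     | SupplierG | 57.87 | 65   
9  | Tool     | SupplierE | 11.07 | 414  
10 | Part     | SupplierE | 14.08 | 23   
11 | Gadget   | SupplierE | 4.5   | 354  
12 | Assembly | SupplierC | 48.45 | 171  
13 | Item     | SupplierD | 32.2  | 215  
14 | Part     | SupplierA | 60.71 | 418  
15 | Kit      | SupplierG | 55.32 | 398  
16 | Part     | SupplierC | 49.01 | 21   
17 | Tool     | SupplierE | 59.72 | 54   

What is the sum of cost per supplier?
SELECT supplier, SUM(cost) as result
FROM products
GROUP BY supplier

Result:
  SupplierA: 60.71
  SupplierB: 108.24
  SupplierC: 129.34
  SupplierD: 39.02
  SupplierE: 141.15
  SupplierG: 113.19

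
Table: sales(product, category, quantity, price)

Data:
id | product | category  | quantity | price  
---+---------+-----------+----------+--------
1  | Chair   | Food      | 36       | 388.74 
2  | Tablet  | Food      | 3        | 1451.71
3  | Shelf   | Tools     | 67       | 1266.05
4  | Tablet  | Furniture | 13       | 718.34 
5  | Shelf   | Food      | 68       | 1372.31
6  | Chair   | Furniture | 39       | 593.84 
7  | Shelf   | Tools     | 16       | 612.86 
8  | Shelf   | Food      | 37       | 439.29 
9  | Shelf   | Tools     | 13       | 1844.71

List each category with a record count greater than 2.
SELECT category, COUNT(*) as cnt
FROM sales
GROUP BY category
HAVING COUNT(*) > 2

Result:
  Food: 4
  Tools: 3

Note: HAVING filters groups after aggregation, WHERE filters rows before.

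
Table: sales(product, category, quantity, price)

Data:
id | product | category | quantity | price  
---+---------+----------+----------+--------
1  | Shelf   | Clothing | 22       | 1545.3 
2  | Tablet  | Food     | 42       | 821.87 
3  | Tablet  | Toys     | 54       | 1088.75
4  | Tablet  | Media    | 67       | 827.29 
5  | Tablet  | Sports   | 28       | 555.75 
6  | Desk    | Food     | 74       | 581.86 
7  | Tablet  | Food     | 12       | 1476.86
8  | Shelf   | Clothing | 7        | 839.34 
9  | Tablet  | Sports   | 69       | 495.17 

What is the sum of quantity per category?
SELECT category, SUM(quantity) as result
FROM sales
GROUP BY category

Result:
  Clothing: 29
  Food: 128
  Media: 67
  Sports: 97
  Toys: 54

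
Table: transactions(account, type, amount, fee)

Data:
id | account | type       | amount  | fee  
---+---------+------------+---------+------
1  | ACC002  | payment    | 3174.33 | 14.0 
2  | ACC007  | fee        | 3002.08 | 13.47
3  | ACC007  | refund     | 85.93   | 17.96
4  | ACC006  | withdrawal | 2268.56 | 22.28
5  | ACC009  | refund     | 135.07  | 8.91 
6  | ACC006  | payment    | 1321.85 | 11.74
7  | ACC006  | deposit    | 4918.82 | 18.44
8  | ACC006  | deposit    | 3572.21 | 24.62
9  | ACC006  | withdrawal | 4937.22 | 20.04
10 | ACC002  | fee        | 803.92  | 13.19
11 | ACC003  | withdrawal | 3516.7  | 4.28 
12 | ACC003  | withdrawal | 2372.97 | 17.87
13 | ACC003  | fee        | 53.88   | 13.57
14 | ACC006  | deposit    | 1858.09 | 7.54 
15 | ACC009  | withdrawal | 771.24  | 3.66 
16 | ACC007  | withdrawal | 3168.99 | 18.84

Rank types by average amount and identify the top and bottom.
SELECT type, AVG(amount)
FROM transactions
GROUP BY type
ORDER BY AVG(amount)

All groups:
  refund: 110.50
  fee: 1286.63
  payment: 2248.09
  withdrawal: 2839.28
  deposit: 3449.71

Highest: deposit (3449.71)
Lowest: refund (110.50)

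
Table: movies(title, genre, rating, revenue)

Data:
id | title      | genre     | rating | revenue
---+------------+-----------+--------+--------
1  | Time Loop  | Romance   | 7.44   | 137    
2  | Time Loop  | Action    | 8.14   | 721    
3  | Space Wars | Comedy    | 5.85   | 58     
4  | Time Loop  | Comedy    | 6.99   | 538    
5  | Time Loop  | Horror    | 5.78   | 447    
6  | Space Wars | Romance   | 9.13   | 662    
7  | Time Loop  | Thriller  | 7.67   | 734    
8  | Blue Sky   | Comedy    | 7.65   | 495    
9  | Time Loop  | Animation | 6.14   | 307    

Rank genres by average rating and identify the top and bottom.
SELECT genre, AVG(rating)
FROM movies
GROUP BY genre
ORDER BY AVG(rating)

All groups:
  Horror: 5.78
  Animation: 6.14
  Comedy: 6.83
  Thriller: 7.67
  Action: 8.14
  Romance: 8.29

Highest: Romance (8.29)
Lowest: Horror (5.78)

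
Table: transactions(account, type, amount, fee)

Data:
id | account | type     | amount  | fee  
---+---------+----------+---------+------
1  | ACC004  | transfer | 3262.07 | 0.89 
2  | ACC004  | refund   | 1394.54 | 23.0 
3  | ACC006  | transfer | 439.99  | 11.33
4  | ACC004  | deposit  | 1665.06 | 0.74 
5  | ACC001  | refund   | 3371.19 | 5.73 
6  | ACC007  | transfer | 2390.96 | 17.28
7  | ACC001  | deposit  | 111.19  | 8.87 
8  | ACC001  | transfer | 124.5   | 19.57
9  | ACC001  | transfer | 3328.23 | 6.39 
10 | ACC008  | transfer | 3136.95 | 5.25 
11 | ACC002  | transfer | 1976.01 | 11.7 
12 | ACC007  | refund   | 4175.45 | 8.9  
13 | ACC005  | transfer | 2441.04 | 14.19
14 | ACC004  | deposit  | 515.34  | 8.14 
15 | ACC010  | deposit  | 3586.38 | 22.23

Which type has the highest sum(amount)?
SELECT type, SUM(amount) as val
FROM transactions
GROUP BY type
ORDER BY val DESC
LIMIT 1

Result: transfer with sum(amount) = 17099.75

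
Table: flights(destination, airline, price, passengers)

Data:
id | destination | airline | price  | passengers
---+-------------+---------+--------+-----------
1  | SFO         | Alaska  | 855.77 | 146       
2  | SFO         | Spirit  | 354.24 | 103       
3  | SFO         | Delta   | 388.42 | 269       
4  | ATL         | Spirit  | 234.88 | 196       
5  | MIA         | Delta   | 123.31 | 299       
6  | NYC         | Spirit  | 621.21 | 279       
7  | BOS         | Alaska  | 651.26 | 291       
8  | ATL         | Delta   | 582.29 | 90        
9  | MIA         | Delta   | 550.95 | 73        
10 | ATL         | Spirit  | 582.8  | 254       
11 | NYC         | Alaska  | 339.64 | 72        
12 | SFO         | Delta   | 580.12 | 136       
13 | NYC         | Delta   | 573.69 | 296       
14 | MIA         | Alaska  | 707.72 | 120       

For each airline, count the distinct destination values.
SELECT airline, COUNT(DISTINCT destination)
FROM flights
GROUP BY airline

Result:
  Alaska: 4 distinct
  Delta: 4 distinct
  Spirit: 3 distinct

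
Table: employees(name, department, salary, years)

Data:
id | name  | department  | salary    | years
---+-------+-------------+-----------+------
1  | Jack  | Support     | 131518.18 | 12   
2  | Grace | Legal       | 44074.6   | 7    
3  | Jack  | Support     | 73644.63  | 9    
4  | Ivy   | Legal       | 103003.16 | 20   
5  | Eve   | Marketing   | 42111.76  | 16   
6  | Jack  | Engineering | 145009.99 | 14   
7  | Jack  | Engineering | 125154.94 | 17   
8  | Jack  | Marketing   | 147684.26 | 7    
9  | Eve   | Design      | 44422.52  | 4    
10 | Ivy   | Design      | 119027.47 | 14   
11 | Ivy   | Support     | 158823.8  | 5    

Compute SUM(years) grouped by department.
SELECT department, SUM(years) as result
FROM employees
GROUP BY department

Result:
  Design: 18
  Engineering: 31
  Legal: 27
  Marketing: 23
  Support: 26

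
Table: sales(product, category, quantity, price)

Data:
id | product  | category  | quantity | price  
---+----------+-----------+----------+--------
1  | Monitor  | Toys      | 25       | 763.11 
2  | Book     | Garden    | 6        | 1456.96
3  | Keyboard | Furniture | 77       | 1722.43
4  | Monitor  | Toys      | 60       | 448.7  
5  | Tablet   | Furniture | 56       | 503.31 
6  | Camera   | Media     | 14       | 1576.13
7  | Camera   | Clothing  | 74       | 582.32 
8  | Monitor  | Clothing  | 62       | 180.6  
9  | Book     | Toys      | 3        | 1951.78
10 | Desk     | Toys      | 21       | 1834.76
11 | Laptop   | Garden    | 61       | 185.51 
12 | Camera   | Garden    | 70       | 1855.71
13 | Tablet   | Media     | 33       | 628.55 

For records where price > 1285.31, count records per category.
SELECT category, COUNT(*)
FROM sales
WHERE price > 1285.31
GROUP BY category

Note: WHERE filters rows before grouping.

Result:
  Furniture: 1
  Garden: 2
  Media: 1
  Toys: 2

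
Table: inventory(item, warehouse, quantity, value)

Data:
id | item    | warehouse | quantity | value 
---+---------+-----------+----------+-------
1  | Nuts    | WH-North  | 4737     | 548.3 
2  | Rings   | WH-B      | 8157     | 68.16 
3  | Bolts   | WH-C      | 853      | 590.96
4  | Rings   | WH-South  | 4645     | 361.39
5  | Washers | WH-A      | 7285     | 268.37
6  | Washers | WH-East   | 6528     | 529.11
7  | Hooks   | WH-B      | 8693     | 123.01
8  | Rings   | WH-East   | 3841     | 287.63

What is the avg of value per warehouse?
SELECT warehouse, AVG(value) as result
FROM inventory
GROUP BY warehouse

Result:
  WH-A: 268.37
  WH-B: 95.59
  WH-C: 590.96
  WH-East: 408.37
  WH-North: 548.30
  WH-South: 361.39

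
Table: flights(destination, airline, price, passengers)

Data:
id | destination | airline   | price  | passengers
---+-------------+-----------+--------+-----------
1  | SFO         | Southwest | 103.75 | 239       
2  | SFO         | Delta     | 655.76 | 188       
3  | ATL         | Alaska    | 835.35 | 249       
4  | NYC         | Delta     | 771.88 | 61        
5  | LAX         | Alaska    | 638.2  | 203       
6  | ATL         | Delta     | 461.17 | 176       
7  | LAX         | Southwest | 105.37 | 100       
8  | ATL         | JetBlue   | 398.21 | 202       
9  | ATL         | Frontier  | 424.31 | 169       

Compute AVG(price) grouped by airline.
SELECT airline, AVG(price) as result
FROM flights
GROUP BY airline

Result:
  Alaska: 736.78
  Delta: 629.60
  Frontier: 424.31
  JetBlue: 398.21
  Southwest: 104.56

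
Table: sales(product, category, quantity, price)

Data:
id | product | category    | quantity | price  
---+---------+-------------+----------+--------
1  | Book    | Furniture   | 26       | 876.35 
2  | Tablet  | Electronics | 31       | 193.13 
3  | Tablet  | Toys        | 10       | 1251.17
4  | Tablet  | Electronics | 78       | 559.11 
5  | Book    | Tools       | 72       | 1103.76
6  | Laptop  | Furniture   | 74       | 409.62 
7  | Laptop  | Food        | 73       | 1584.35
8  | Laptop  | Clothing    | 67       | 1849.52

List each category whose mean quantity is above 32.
SELECT category, AVG(quantity)
FROM sales
GROUP BY category
HAVING AVG(quantity) > 32

Result:
  Clothing: avg=67.00
  Electronics: avg=54.50
  Food: avg=73.00
  Furniture: avg=50.00
  Tools: avg=72.00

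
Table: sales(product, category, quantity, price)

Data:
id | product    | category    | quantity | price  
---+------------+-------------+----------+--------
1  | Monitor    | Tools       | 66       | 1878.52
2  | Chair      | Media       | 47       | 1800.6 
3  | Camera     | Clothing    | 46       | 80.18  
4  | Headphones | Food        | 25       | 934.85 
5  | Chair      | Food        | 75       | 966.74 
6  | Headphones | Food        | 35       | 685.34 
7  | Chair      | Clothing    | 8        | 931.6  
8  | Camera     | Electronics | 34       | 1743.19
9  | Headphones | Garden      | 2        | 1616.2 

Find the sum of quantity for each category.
SELECT category, SUM(quantity) as result
FROM sales
GROUP BY category

Result:
  Clothing: 54
  Electronics: 34
  Food: 135
  Garden: 2
  Media: 47
  Tools: 66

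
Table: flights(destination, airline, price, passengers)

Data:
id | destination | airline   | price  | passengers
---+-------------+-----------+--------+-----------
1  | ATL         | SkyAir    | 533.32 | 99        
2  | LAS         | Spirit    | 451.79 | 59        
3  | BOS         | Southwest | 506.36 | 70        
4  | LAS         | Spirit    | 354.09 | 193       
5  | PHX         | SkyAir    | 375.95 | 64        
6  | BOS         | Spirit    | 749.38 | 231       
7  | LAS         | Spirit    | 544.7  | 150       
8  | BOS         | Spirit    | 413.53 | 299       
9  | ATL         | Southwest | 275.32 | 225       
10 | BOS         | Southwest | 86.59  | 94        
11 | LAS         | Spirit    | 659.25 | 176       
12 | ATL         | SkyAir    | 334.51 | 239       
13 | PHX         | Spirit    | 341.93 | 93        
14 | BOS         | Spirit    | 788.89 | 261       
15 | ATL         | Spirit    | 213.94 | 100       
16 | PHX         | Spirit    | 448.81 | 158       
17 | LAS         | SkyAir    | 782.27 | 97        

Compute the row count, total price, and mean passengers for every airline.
SELECT airline,
       COUNT(*) as cnt,
       SUM(price) as total_price,
       AVG(passengers) as avg_passengers
FROM flights
GROUP BY airline

Result:
  SkyAir: 4 records, 2026.05 total price, 124.75 avg passengers
  Southwest: 3 records, 868.27 total price, 129.67 avg passengers
  Spirit: 10 records, 4966.31 total price, 172.00 avg passengers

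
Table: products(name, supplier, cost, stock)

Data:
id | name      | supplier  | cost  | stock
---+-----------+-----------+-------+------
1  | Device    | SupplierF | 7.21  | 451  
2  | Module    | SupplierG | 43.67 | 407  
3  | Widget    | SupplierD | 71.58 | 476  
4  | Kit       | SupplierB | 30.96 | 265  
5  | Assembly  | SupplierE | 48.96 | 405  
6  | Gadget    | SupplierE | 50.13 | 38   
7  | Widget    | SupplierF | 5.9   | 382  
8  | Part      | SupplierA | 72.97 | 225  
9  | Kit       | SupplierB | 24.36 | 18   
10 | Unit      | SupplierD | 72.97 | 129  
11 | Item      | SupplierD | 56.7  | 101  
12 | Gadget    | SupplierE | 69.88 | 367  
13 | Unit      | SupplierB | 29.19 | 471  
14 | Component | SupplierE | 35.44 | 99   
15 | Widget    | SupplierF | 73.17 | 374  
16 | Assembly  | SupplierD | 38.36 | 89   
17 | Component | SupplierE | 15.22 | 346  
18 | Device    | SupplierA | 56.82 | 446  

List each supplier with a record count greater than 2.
SELECT supplier, COUNT(*) as cnt
FROM products
GROUP BY supplier
HAVING COUNT(*) > 2

Result:
  SupplierB: 3
  SupplierD: 4
  SupplierE: 5
  SupplierF: 3

Note: HAVING filters groups after aggregation, WHERE filters rows before.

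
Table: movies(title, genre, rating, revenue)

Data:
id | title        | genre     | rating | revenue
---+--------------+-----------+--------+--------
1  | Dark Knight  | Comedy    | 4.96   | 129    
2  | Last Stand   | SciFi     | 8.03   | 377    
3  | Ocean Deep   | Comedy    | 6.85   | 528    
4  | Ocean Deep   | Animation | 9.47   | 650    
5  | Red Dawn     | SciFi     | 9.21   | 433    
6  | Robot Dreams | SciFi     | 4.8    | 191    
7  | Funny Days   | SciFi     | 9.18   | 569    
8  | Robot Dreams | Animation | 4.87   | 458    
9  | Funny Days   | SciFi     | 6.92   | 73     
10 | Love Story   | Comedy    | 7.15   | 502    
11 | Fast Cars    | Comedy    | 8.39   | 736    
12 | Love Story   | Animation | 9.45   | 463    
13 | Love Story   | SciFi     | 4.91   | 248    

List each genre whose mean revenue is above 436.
SELECT genre, AVG(revenue)
FROM movies
GROUP BY genre
HAVING AVG(revenue) > 436

Result:
  Animation: avg=523.67
  Comedy: avg=473.75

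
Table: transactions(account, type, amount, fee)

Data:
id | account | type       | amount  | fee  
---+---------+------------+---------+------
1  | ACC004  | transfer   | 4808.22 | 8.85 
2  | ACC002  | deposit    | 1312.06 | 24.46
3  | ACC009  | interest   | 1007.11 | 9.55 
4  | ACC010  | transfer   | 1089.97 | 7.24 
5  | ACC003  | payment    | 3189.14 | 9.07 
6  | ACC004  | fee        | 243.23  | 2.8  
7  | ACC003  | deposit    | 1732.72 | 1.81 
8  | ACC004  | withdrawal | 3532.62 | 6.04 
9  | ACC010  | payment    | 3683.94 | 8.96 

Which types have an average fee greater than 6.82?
SELECT type, AVG(fee)
FROM transactions
GROUP BY type
HAVING AVG(fee) > 6.82

Result:
  deposit: avg=13.14
  interest: avg=9.55
  payment: avg=9.02
  transfer: avg=8.05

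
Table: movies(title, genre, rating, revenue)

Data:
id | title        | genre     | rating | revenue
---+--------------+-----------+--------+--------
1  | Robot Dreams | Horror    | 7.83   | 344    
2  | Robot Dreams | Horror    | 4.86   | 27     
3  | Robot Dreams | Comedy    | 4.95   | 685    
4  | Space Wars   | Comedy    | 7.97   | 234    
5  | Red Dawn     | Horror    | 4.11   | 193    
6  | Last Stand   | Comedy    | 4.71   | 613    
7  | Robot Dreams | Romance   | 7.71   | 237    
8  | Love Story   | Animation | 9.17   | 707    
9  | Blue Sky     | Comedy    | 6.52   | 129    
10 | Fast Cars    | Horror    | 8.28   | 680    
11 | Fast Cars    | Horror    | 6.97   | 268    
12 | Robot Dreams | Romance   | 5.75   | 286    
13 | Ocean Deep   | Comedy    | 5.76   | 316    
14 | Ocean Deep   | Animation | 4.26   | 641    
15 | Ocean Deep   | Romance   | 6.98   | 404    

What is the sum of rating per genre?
SELECT genre, SUM(rating) as result
FROM movies
GROUP BY genre

Result:
  Animation: 13.43
  Comedy: 29.91
  Horror: 32.05
  Romance: 20.44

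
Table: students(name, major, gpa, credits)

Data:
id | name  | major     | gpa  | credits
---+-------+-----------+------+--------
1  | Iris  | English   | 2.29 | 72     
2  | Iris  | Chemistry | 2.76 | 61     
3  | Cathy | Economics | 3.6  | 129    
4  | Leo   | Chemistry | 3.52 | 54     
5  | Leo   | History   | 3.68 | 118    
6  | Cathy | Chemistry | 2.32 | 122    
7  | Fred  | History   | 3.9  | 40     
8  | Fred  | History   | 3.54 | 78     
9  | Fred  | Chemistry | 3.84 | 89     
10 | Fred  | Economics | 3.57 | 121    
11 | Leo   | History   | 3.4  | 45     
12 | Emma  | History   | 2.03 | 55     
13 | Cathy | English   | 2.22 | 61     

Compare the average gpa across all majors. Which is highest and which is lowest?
SELECT major, AVG(gpa)
FROM students
GROUP BY major
ORDER BY AVG(gpa)

All groups:
  English: 2.26
  Chemistry: 3.11
  History: 3.31
  Economics: 3.59

Highest: Economics (3.59)
Lowest: English (2.26)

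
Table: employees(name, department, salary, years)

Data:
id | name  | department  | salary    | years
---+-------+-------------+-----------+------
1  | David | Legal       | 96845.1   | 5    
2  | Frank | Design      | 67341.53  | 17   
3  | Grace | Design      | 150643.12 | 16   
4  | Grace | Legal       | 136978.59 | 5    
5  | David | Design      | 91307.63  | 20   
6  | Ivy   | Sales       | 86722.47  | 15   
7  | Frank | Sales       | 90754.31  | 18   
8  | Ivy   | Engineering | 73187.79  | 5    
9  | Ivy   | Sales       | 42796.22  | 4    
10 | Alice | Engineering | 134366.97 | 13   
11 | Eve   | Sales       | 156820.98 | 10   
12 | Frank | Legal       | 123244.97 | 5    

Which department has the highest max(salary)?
SELECT department, MAX(salary) as val
FROM employees
GROUP BY department
ORDER BY val DESC
LIMIT 1

Result: Sales with max(salary) = 156820.98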